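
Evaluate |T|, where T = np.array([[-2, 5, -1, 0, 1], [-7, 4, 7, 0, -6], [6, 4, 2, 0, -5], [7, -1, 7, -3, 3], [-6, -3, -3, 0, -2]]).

Expand along column 4 (it has 4 zeros):
  + (-3) · M_44   where M_44 = det([-2 5 -1 1; -7 4 7 -6; 6 4 2 -5; -6 -3 -3 -2]) = -2958
det = (+1)·(-3)·(-2958) = 8874

The determinant is 8874.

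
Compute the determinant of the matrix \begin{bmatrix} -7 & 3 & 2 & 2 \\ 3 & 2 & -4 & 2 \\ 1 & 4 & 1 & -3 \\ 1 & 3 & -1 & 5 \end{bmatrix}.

Expand along row 1:
  + (-7) · M_11   where M_11 = det([2 -4 2; 4 1 -3; 3 -1 5]) = 106
  − (3) · M_12   where M_12 = det([3 -4 2; 1 1 -3; 1 -1 5]) = 34
  + (2) · M_13   where M_13 = det([3 2 2; 1 4 -3; 1 3 5]) = 69
  − (2) · M_14   where M_14 = det([3 2 -4; 1 4 1; 1 3 -1]) = -13
det = (+1)·(-7)·(106) + (-1)·(3)·(34) + (+1)·(2)·(69) + (-1)·(2)·(-13) = -680

-680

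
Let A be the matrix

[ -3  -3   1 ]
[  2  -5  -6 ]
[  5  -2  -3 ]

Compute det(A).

84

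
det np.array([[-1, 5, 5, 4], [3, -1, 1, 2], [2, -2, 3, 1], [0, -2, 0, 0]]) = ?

-76

Expand along row 4 (it has 3 zeros):
  + (-2) · M_42   where M_42 = det([-1 5 4; 3 1 2; 2 3 1]) = 38
det = (+1)·(-2)·(38) = -76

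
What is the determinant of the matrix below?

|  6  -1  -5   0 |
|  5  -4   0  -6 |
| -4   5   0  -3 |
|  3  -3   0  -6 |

225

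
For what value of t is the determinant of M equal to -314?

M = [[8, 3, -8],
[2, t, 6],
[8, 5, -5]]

-7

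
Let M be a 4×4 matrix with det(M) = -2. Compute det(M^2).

4

det(M^2) = (det M)^2 = (-2)^2 = 4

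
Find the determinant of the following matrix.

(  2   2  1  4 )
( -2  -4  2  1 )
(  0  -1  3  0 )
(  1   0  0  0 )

The determinant is 47.

Expand along row 4 (it has 3 zeros):
  − (1) · M_41   where M_41 = det([2 1 4; -4 2 1; -1 3 0]) = -47
det = (-1)·(1)·(-47) = 47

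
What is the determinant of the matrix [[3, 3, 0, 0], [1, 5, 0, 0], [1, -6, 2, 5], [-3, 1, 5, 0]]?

The matrix is block lower-triangular with a 2×2 block and a 2×2 block on the diagonal, so its determinant equals the product of the determinants of the diagonal blocks.
det of the 2×2 block = 12
det of the 2×2 block = -25
det = (12)·(-25) = -300

-300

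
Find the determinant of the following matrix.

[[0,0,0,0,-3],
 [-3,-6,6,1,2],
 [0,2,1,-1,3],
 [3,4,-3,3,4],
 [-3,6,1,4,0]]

1242

Expand along row 1 (it has 4 zeros):
  + (-3) · M_15   where M_15 = det([-3 -6 6 1; 0 2 1 -1; 3 4 -3 3; -3 6 1 4]) = -414
det = (+1)·(-3)·(-414) = 1242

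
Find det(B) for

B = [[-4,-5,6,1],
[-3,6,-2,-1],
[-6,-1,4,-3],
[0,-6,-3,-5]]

752

Expand along row 4 (it has 1 zero):
  + (-6) · M_42   where M_42 = det([-4 6 1; -3 -2 -1; -6 4 -3]) = -82
  − (-3) · M_43   where M_43 = det([-4 -5 1; -3 6 -1; -6 -1 -3]) = 130
  + (-5) · M_44   where M_44 = det([-4 -5 6; -3 6 -2; -6 -1 4]) = 26
det = (+1)·(-6)·(-82) + (-1)·(-3)·(130) + (+1)·(-5)·(26) = 752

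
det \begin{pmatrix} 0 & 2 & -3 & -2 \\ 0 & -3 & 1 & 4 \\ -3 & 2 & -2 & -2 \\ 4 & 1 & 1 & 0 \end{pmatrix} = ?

44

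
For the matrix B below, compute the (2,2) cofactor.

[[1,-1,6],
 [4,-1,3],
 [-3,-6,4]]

22

Delete row 2 and column 2; the remaining 2×2 submatrix is [1 6; -3 4].
Its determinant is 1·4 − 6·(-3) = 22.
The cofactor carries sign (−1)^(2+2) = +1, so C_{2,2} = +(22) = 22.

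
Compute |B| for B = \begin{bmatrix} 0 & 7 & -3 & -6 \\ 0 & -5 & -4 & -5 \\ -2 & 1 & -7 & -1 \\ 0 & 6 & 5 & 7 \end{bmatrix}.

60

Expand along column 1 (it has 3 zeros):
  + (-2) · M_31   where M_31 = det([7 -3 -6; -5 -4 -5; 6 5 7]) = -30
det = (+1)·(-2)·(-30) = 60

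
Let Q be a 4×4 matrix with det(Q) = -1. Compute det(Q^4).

det(Q^4) = (det Q)^4 = (-1)^4 = 1

1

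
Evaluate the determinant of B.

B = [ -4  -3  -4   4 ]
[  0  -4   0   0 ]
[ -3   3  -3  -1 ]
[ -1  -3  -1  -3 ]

det(B) = 0

Expand along row 2 (it has 3 zeros):
  + (-4) · M_22   where M_22 = det([-4 -4 4; -3 -3 -1; -1 -1 -3]) = 0
det = (+1)·(-4)·(0) = 0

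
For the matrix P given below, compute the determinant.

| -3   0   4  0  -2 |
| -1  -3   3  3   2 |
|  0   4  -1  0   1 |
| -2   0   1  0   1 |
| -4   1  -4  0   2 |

Expand along column 4 (it has 4 zeros):
  + (3) · M_24   where M_24 = det([-3 0 4 -2; 0 4 -1 1; -2 0 1 1; -4 1 -4 2]) = -166
det = (+1)·(3)·(-166) = -498

-498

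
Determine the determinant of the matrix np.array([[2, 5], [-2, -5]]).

det = 2·(-5) − 5·(-2) = -10 − (-10) = 0

0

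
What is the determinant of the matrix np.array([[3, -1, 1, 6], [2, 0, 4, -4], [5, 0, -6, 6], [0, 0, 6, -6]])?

0

Expand along column 2 (it has 3 zeros):
  − (-1) · M_12   where M_12 = det([2 4 -4; 5 -6 6; 0 6 -6]) = 0
det = (-1)·(-1)·(0) = 0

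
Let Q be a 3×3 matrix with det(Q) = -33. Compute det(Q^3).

-35937

det(Q^3) = (det Q)^3 = (-33)^3 = -35937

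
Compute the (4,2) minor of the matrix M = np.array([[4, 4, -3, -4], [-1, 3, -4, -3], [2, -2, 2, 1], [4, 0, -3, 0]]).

The minor is -1.

Delete row 4 and column 2; the remaining 3×3 submatrix is [4 -3 -4; -1 -4 -3; 2 2 1].
Its determinant is -1.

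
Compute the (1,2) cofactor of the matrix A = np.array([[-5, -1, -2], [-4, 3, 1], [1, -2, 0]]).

1

Delete row 1 and column 2; the remaining 2×2 submatrix is [-4 1; 1 0].
Its determinant is (-4)·0 − 1·1 = -1.
The cofactor carries sign (−1)^(1+2) = −1, so C_{1,2} = −(-1) = 1.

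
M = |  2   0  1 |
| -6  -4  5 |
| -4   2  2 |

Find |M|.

The determinant is -64.

Expand along row 1:
  + 2 · |-4 5; 2 2| = 2·(-8 − 10) = -36
  + 1 · |-6 -4; -4 2| = 1·(-12 − 16) = -28
Sum: (-36) + (-28) = -64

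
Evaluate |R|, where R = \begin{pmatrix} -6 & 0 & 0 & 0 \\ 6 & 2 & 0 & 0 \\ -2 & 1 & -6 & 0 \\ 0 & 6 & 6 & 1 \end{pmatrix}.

det(R) = 72

R is lower triangular, so det(R) is the product of the diagonal entries:
det = (-6) · (2) · (-6) · (1) = 72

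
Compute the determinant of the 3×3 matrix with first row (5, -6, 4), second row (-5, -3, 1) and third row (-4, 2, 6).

The determinant is -344.

Expand along row 1:
  + 5 · |-3 1; 2 6| = 5·(-18 − 2) = -100
  − (-6) · |-5 1; -4 6| = −(-6)·(-30 − (-4)) = -156
  + 4 · |-5 -3; -4 2| = 4·(-10 − 12) = -88
Sum: (-100) + (-156) + (-88) = -344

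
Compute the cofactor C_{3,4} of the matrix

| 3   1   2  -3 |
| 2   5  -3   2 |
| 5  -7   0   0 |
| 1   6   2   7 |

The cofactor is -91.

Delete row 3 and column 4; the remaining 3×3 submatrix is [3 1 2; 2 5 -3; 1 6 2].
Its determinant is 91.
The cofactor carries sign (−1)^(3+4) = −1, so C_{3,4} = −(91) = -91.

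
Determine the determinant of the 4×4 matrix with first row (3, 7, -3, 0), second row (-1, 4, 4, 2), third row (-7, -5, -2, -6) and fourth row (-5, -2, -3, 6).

Expand along row 1 (it has 1 zero):
  + (3) · M_11   where M_11 = det([4 4 2; -5 -2 -6; -2 -3 6]) = 70
  − (7) · M_12   where M_12 = det([-1 4 2; -7 -2 -6; -5 -3 6]) = 340
  + (-3) · M_13   where M_13 = det([-1 4 2; -7 -5 -6; -5 -2 6]) = 308
det = (+1)·(3)·(70) + (-1)·(7)·(340) + (+1)·(-3)·(308) = -3094

The determinant is -3094.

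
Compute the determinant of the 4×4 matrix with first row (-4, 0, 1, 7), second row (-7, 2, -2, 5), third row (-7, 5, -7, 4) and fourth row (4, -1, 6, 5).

Expand along row 1 (it has 1 zero):
  + (-4) · M_11   where M_11 = det([2 -2 5; 5 -7 4; -1 6 5]) = 55
  + (1) · M_13   where M_13 = det([-7 2 5; -7 5 4; 4 -1 5]) = -166
  − (7) · M_14   where M_14 = det([-7 2 -2; -7 5 -7; 4 -1 6]) = -107
det = (+1)·(-4)·(55) + (+1)·(1)·(-166) + (-1)·(7)·(-107) = 363

363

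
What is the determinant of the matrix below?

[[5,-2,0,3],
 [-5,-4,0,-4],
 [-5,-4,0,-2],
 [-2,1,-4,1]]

The determinant is -240.

Expand along column 3 (it has 3 zeros):
  − (-4) · M_43   where M_43 = det([5 -2 3; -5 -4 -4; -5 -4 -2]) = -60
det = (-1)·(-4)·(-60) = -240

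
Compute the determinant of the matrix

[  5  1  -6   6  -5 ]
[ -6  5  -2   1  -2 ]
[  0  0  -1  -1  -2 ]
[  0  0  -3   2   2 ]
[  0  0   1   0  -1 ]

The matrix is block upper-triangular with a 2×2 block and a 3×3 block on the diagonal, so its determinant equals the product of the determinants of the diagonal blocks.
det of the 2×2 block = 31
det of the 3×3 block = 7
det = (31)·(7) = 217

The determinant is 217.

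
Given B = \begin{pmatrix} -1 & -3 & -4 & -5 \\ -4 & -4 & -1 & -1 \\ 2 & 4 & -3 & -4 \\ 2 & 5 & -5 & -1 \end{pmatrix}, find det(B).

Expand along row 1:
  + (-1) · M_11   where M_11 = det([-4 -1 -1; 4 -3 -4; 5 -5 -1]) = 89
  − (-3) · M_12   where M_12 = det([-4 -1 -1; 2 -3 -4; 2 -5 -1]) = 78
  + (-4) · M_13   where M_13 = det([-4 -4 -1; 2 4 -4; 2 5 -1]) = -42
  − (-5) · M_14   where M_14 = det([-4 -4 -1; 2 4 -3; 2 5 -5]) = 2
det = (+1)·(-1)·(89) + (-1)·(-3)·(78) + (+1)·(-4)·(-42) + (-1)·(-5)·(2) = 323

The determinant is 323.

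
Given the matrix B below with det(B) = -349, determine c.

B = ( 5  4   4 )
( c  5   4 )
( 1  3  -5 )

Expanding along the column containing c, det(B) is linear in c: det(B) = (32)·c + (-189).
Set (32)·c + (-189) = -349  ⇒  (32)·c = -160  ⇒  c = -5.

c = -5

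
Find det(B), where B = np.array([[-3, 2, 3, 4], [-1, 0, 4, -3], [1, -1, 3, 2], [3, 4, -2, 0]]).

The determinant is -483.

Expand along row 2 (it has 1 zero):
  − (-1) · M_21   where M_21 = det([2 3 4; -1 3 2; 4 -2 0]) = -8
  − (4) · M_23   where M_23 = det([-3 2 4; 1 -1 2; 3 4 0]) = 64
  + (-3) · M_24   where M_24 = det([-3 2 3; 1 -1 3; 3 4 -2]) = 73
det = (-1)·(-1)·(-8) + (-1)·(4)·(64) + (+1)·(-3)·(73) = -483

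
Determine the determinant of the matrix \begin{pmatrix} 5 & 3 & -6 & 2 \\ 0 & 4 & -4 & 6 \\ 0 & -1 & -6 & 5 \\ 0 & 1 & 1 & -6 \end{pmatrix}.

Expand along column 1 (it has 3 zeros):
  + (5) · M_11   where M_11 = det([4 -4 6; -1 -6 5; 1 1 -6]) = 158
det = (+1)·(5)·(158) = 790

790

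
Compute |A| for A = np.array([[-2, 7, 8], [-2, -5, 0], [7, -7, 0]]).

|A| = 392

Expand along column 3:
  + 8 · |-2 -5; 7 -7| = 8·(14 − (-35)) = 392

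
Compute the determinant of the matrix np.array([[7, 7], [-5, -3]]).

det = 7·(-3) − 7·(-5) = -21 − (-35) = 14

The determinant is 14.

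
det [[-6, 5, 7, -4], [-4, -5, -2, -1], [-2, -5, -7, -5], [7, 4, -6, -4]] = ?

Expand along row 1:
  + (-6) · M_11   where M_11 = det([-5 -2 -1; -5 -7 -5; 4 -6 -4]) = 32
  − (5) · M_12   where M_12 = det([-4 -2 -1; -2 -7 -5; 7 -6 -4]) = 33
  + (7) · M_13   where M_13 = det([-4 -5 -1; -2 -5 -5; 7 4 -4]) = 28
  − (-4) · M_14   where M_14 = det([-4 -5 -2; -2 -5 -7; 7 4 -6]) = 19
det = (+1)·(-6)·(32) + (-1)·(5)·(33) + (+1)·(7)·(28) + (-1)·(-4)·(19) = -85

-85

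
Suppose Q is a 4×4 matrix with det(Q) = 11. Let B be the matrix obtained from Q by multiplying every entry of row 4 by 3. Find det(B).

det(B) = 33

Scaling one row by 3 multiplies the determinant by 3.
det(B) = (3)·(11) = 33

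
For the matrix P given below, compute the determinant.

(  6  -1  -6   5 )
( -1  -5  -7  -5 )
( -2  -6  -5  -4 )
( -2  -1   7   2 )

195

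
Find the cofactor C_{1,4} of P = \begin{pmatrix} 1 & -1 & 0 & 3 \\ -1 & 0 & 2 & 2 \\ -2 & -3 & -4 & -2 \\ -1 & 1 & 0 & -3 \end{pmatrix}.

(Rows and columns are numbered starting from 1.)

14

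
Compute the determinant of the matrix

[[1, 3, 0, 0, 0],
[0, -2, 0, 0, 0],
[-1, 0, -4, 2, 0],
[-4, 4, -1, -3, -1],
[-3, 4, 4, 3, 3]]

The determinant is -44.

The matrix is block lower-triangular with a 2×2 block and a 3×3 block on the diagonal, so its determinant equals the product of the determinants of the diagonal blocks.
det of the 2×2 block = -2
det of the 3×3 block = 22
det = (-2)·(22) = -44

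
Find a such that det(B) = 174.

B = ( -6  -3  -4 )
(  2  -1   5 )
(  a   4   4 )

a = -2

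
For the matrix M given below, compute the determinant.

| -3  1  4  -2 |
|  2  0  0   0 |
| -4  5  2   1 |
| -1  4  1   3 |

66

Expand along row 2 (it has 3 zeros):
  − (2) · M_21   where M_21 = det([1 4 -2; 5 2 1; 4 1 3]) = -33
det = (-1)·(2)·(-33) = 66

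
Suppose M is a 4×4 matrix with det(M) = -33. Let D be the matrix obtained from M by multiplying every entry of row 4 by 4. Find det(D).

det(D) = -132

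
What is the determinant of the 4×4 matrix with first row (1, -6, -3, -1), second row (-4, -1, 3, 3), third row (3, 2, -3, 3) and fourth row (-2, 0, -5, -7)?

-1124

Expand along row 4 (it has 1 zero):
  − (-2) · M_41   where M_41 = det([-6 -3 -1; -1 3 3; 2 -3 3]) = -132
  − (-5) · M_43   where M_43 = det([1 -6 -1; -4 -1 3; 3 2 3]) = -130
  + (-7) · M_44   where M_44 = det([1 -6 -3; -4 -1 3; 3 2 -3]) = 30
det = (-1)·(-2)·(-132) + (-1)·(-5)·(-130) + (+1)·(-7)·(30) = -1124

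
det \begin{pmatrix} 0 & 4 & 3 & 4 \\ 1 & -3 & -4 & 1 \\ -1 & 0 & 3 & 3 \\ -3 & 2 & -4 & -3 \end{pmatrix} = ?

The determinant is -336.

Expand along row 1 (it has 1 zero):
  − (4) · M_12   where M_12 = det([1 -4 1; -1 3 3; -3 -4 -3]) = 64
  + (3) · M_13   where M_13 = det([1 -3 1; -1 0 3; -3 2 -3]) = 28
  − (4) · M_14   where M_14 = det([1 -3 -4; -1 0 3; -3 2 -4]) = 41
det = (-1)·(4)·(64) + (+1)·(3)·(28) + (-1)·(4)·(41) = -336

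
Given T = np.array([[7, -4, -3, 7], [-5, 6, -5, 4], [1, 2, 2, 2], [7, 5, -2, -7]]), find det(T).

Expand along row 1:
  + (7) · M_11   where M_11 = det([6 -5 4; 2 2 2; 5 -2 -7]) = -236
  − (-4) · M_12   where M_12 = det([-5 -5 4; 1 2 2; 7 -2 -7]) = -119
  + (-3) · M_13   where M_13 = det([-5 6 4; 1 2 2; 7 5 -7]) = 210
  − (7) · M_14   where M_14 = det([-5 6 -5; 1 2 2; 7 5 -2]) = 211
det = (+1)·(7)·(-236) + (-1)·(-4)·(-119) + (+1)·(-3)·(210) + (-1)·(7)·(211) = -4235

The determinant is -4235.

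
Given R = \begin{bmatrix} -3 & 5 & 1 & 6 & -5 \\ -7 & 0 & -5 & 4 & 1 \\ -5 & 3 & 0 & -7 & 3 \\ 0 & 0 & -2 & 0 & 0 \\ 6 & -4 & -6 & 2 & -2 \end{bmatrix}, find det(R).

1336

Expand along row 4 (it has 4 zeros):
  − (-2) · M_43   where M_43 = det([-3 5 6 -5; -7 0 4 1; -5 3 -7 3; 6 -4 2 -2]) = 668
det = (-1)·(-2)·(668) = 1336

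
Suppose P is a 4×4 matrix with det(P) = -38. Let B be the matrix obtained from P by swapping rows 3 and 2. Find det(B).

Swapping two rows multiplies the determinant by −1.
det(B) = (-1)·(-38) = 38

det(B) = 38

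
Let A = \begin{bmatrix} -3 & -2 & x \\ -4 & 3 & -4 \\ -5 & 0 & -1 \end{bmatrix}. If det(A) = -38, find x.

-1

Expanding along the row containing x, det(A) is linear in x: det(A) = (15)·x + (-23).
Set (15)·x + (-23) = -38  ⇒  (15)·x = -15  ⇒  x = -1.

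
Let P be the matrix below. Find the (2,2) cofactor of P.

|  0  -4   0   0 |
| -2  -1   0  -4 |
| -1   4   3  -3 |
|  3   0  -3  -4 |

0

Delete row 2 and column 2; the remaining 3×3 submatrix is [0 0 0; -1 3 -3; 3 -3 -4].
Its determinant is 0.
The cofactor carries sign (−1)^(2+2) = +1, so C_{2,2} = +(0) = 0.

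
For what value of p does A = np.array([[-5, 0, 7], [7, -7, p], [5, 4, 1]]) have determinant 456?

p = -1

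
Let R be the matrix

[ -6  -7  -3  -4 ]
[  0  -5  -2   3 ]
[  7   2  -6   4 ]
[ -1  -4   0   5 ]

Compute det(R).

Expand along row 2 (it has 1 zero):
  + (-5) · M_22   where M_22 = det([-6 -3 -4; 7 -6 4; -1 0 5]) = 321
  − (-2) · M_23   where M_23 = det([-6 -7 -4; 7 2 4; -1 -4 5]) = 221
  + (3) · M_24   where M_24 = det([-6 -7 -3; 7 2 -6; -1 -4 0]) = 180
det = (+1)·(-5)·(321) + (-1)·(-2)·(221) + (+1)·(3)·(180) = -623

The determinant is -623.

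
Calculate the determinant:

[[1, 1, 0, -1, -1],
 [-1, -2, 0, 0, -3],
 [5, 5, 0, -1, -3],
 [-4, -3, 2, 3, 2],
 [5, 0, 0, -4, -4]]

144

Expand along column 3 (it has 4 zeros):
  − (2) · M_43   where M_43 = det([1 1 -1 -1; -1 -2 0 -3; 5 5 -1 -3; 5 0 -4 -4]) = -72
det = (-1)·(2)·(-72) = 144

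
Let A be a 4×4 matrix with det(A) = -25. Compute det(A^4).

det(A^4) = (det A)^4 = (-25)^4 = 390625

390625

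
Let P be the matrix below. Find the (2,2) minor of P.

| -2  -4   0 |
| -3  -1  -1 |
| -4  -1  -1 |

Delete row 2 and column 2; the remaining 2×2 submatrix is [-2 0; -4 -1].
Its determinant is (-2)·(-1) − 0·(-4) = 2.

The minor is 2.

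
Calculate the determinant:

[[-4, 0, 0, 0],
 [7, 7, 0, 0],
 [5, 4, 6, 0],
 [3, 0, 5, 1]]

-168

The matrix is lower triangular, so the determinant is the product of the diagonal entries:
det = (-4) · (7) · (6) · (1) = -168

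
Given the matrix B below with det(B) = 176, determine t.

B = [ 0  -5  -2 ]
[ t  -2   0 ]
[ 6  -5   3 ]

Expanding along the row containing t, det(B) is linear in t: det(B) = (25)·t + (-24).
Set (25)·t + (-24) = 176  ⇒  (25)·t = 200  ⇒  t = 8.

8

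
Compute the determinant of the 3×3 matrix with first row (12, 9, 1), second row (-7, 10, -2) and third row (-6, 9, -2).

-45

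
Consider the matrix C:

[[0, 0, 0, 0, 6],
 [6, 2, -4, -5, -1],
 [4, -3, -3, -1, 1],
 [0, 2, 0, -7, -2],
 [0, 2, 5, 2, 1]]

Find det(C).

The determinant is -4404.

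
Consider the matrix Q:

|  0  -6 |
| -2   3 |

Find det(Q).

det(Q) = 0·3 − (-6)·(-2) = 0 − 12 = -12

det(Q) = -12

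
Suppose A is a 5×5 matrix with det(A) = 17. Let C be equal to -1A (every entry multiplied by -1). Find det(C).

For a 5×5 matrix, det(-1A) = (-1)^5·det(A) = -1·det(A).
det(C) = (-1)·(17) = -17

-17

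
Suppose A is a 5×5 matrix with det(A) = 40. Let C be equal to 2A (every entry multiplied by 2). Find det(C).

For a 5×5 matrix, det(2A) = 2^5·det(A) = 32·det(A).
det(C) = (32)·(40) = 1280

The determinant is 1280.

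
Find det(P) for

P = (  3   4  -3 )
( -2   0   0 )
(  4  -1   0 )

-6

Expand along row 2:
  − (-2) · |4 -3; -1 0| = −(-2)·(0 − 3) = -6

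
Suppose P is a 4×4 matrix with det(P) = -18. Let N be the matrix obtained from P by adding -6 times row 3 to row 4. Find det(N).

Adding a multiple of one row to another leaves the determinant unchanged.
det(N) = (1)·(-18) = -18

-18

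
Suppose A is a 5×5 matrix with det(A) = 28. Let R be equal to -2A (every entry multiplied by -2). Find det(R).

For a 5×5 matrix, det(-2A) = (-2)^5·det(A) = -32·det(A).
det(R) = (-32)·(28) = -896

det(R) = -896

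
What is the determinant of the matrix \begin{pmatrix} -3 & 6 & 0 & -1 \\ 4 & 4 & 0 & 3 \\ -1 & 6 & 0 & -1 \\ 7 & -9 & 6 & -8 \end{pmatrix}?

The determinant is -264.

Expand along column 3 (it has 3 zeros):
  − (6) · M_43   where M_43 = det([-3 6 -1; 4 4 3; -1 6 -1]) = 44
det = (-1)·(6)·(44) = -264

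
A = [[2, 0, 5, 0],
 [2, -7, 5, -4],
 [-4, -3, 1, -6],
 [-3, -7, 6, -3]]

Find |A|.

Expand along row 1 (it has 2 zeros):
  + (2) · M_11   where M_11 = det([-7 5 -4; -3 1 -6; -7 6 -3]) = -22
  + (5) · M_13   where M_13 = det([2 -7 -4; -4 -3 -6; -3 -7 -3]) = -184
det = (+1)·(2)·(-22) + (+1)·(5)·(-184) = -964

-964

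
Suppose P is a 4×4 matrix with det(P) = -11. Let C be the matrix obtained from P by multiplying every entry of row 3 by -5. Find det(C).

Scaling one row by -5 multiplies the determinant by -5.
det(C) = (-5)·(-11) = 55

|C| = 55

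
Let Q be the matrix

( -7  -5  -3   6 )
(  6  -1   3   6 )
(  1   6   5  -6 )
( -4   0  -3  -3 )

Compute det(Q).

159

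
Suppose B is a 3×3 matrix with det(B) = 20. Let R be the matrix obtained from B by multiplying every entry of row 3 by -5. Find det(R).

|R| = -100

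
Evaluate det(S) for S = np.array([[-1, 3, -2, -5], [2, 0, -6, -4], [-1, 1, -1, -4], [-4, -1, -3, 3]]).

The determinant is 264.

Expand along row 2 (it has 1 zero):
  − (2) · M_21   where M_21 = det([3 -2 -5; 1 -1 -4; -1 -3 3]) = -27
  − (-6) · M_23   where M_23 = det([-1 3 -5; -1 1 -4; -4 -1 3]) = 33
  + (-4) · M_24   where M_24 = det([-1 3 -2; -1 1 -1; -4 -1 -3]) = -3
det = (-1)·(2)·(-27) + (-1)·(-6)·(33) + (+1)·(-4)·(-3) = 264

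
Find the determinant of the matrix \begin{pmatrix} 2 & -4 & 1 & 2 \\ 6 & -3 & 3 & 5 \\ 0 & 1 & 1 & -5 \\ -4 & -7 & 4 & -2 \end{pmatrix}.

Expand along row 3 (it has 1 zero):
  − (1) · M_32   where M_32 = det([2 1 2; 6 3 5; -4 4 -2]) = 12
  + (1) · M_33   where M_33 = det([2 -4 2; 6 -3 5; -4 -7 -2]) = 6
  − (-5) · M_34   where M_34 = det([2 -4 1; 6 -3 3; -4 -7 4]) = 108
det = (-1)·(1)·(12) + (+1)·(1)·(6) + (-1)·(-5)·(108) = 534

534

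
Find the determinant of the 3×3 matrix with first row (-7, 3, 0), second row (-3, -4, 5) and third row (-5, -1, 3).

Expand along column 3:
  − 5 · |-7 3; -5 -1| = −5·(7 − (-15)) = -110
  + 3 · |-7 3; -3 -4| = 3·(28 − (-9)) = 111
Sum: (-110) + (111) = 1

The determinant is 1.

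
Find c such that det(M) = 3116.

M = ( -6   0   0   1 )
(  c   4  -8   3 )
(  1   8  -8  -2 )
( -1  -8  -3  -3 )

c = 1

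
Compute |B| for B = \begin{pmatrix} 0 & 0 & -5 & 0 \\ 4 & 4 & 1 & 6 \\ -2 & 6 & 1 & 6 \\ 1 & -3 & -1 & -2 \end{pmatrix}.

The determinant is -160.

Expand along row 1 (it has 3 zeros):
  + (-5) · M_13   where M_13 = det([4 4 6; -2 6 6; 1 -3 -2]) = 32
det = (+1)·(-5)·(32) = -160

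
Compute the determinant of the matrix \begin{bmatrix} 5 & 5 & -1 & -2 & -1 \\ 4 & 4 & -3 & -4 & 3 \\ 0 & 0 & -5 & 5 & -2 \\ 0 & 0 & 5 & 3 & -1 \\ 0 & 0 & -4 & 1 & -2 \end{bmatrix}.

0

The matrix is block upper-triangular with a 2×2 block and a 3×3 block on the diagonal, so its determinant equals the product of the determinants of the diagonal blocks.
det of the 2×2 block = 0
det of the 3×3 block = 61
det = (0)·(61) = 0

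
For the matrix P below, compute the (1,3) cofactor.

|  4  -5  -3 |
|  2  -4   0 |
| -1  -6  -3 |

-16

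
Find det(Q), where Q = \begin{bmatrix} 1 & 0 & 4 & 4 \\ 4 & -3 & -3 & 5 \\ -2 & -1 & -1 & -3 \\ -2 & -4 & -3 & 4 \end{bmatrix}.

det(Q) = -278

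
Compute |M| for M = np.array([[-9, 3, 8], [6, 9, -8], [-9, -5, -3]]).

The determinant is 1281.

Expand along row 1:
  + (-9) · |9 -8; -5 -3| = (-9)·(-27 − 40) = 603
  − 3 · |6 -8; -9 -3| = −3·(-18 − 72) = 270
  + 8 · |6 9; -9 -5| = 8·(-30 − (-81)) = 408
Sum: (603) + (270) + (408) = 1281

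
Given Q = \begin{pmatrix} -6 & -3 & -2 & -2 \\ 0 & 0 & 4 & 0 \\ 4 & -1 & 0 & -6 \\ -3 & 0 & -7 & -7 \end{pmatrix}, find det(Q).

696

Expand along row 2 (it has 3 zeros):
  − (4) · M_23   where M_23 = det([-6 -3 -2; 4 -1 -6; -3 0 -7]) = -174
det = (-1)·(4)·(-174) = 696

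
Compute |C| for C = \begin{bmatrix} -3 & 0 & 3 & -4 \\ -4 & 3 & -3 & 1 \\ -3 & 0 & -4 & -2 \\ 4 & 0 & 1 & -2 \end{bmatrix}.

|C| = -372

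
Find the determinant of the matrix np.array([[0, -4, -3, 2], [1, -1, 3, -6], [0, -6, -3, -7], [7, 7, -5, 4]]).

Expand along column 1 (it has 2 zeros):
  − (1) · M_21   where M_21 = det([-4 -3 2; -6 -3 -7; 7 -5 4]) = 365
  − (7) · M_41   where M_41 = det([-4 -3 2; -1 3 -6; -6 -3 -7]) = 111
det = (-1)·(1)·(365) + (-1)·(7)·(111) = -1142

-1142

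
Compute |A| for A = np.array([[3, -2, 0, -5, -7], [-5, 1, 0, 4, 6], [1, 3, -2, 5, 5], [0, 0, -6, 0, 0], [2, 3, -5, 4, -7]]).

Expand along row 4 (it has 4 zeros):
  − (-6) · M_43   where M_43 = det([3 -2 -5 -7; -5 1 4 6; 1 3 5 5; 2 3 4 -7]) = -5
det = (-1)·(-6)·(-5) = -30

det(A) = -30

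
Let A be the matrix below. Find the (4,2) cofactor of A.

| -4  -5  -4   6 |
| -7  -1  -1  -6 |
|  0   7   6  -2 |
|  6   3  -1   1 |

Delete row 4 and column 2; the remaining 3×3 submatrix is [-4 -4 6; -7 -1 -6; 0 6 -2].
Its determinant is -348.
The cofactor carries sign (−1)^(4+2) = +1, so C_{4,2} = +(-348) = -348.

The cofactor is -348.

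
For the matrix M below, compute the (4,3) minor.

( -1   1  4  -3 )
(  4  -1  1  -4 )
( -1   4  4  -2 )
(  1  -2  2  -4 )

Delete row 4 and column 3; the remaining 3×3 submatrix is [-1 1 -3; 4 -1 -4; -1 4 -2].
Its determinant is -51.

-51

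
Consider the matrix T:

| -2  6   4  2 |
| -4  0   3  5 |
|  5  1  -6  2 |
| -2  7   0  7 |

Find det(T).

Expand along row 2 (it has 1 zero):
  − (-4) · M_21   where M_21 = det([6 4 2; 1 -6 2; 7 0 7]) = -140
  − (3) · M_23   where M_23 = det([-2 6 2; 5 1 2; -2 7 7]) = -146
  + (5) · M_24   where M_24 = det([-2 6 4; 5 1 -6; -2 7 0]) = 136
det = (-1)·(-4)·(-140) + (-1)·(3)·(-146) + (+1)·(5)·(136) = 558

558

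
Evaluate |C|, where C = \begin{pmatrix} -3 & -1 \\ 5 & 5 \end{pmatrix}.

The determinant is -10.

det(C) = (-3)·5 − (-1)·5 = -15 − (-5) = -10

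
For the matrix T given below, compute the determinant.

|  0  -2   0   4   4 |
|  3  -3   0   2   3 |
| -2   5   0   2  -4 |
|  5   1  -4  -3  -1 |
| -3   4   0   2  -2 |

Expand along column 3 (it has 4 zeros):
  − (-4) · M_43   where M_43 = det([0 -2 4 4; 3 -3 2 3; -2 5 2 -4; -3 4 2 -2]) = 24
det = (-1)·(-4)·(24) = 96

96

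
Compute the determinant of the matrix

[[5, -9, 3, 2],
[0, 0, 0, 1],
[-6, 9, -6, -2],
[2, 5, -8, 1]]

Expand along row 2 (it has 3 zeros):
  + (1) · M_24   where M_24 = det([5 -9 3; -6 9 -6; 2 5 -8]) = 186
det = (+1)·(1)·(186) = 186

186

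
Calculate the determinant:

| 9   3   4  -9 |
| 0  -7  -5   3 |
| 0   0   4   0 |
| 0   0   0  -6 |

1512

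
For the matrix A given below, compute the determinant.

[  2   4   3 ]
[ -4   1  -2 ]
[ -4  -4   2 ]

Expand along row 1:
  + 2 · |1 -2; -4 2| = 2·(2 − 8) = -12
  − 4 · |-4 -2; -4 2| = −4·(-8 − 8) = 64
  + 3 · |-4 1; -4 -4| = 3·(16 − (-4)) = 60
Sum: (-12) + (64) + (60) = 112

The determinant is 112.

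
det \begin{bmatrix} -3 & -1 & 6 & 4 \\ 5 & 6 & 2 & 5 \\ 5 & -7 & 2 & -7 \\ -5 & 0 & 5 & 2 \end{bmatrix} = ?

Expand along row 4 (it has 1 zero):
  − (-5) · M_41   where M_41 = det([-1 6 4; 6 2 5; -7 2 -7]) = 170
  − (5) · M_43   where M_43 = det([-3 -1 4; 5 6 5; 5 -7 -7]) = -299
  + (2) · M_44   where M_44 = det([-3 -1 6; 5 6 2; 5 -7 2]) = -468
det = (-1)·(-5)·(170) + (-1)·(5)·(-299) + (+1)·(2)·(-468) = 1409

The determinant is 1409.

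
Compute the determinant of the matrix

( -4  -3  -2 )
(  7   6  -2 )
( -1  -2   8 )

Expand along column 1:
  + (-4) · |6 -2; -2 8| = (-4)·(48 − 4) = -176
  − 7 · |-3 -2; -2 8| = −7·(-24 − 4) = 196
  + (-1) · |-3 -2; 6 -2| = (-1)·(6 − (-12)) = -18
Sum: (-176) + (196) + (-18) = 2

The determinant is 2.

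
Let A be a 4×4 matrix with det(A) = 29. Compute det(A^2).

841

det(A^2) = (det A)^2 = (29)^2 = 841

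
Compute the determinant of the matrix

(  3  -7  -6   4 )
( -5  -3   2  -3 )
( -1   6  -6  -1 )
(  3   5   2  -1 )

-800

Expand along row 1:
  + (3) · M_11   where M_11 = det([-3 2 -3; 6 -6 -1; 5 2 -1]) = -148
  − (-7) · M_12   where M_12 = det([-5 2 -3; -1 -6 -1; 3 2 -1]) = -96
  + (-6) · M_13   where M_13 = det([-5 -3 -3; -1 6 -1; 3 5 -1]) = 86
  − (4) · M_14   where M_14 = det([-5 -3 2; -1 6 -6; 3 5 2]) = -208
det = (+1)·(3)·(-148) + (-1)·(-7)·(-96) + (+1)·(-6)·(86) + (-1)·(4)·(-208) = -800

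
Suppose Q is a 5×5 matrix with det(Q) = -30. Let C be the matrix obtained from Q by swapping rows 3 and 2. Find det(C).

Swapping two rows multiplies the determinant by −1.
det(C) = (-1)·(-30) = 30

30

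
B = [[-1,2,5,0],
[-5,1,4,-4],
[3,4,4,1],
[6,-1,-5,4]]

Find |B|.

|B| = 14

Expand along row 1 (it has 1 zero):
  + (-1) · M_11   where M_11 = det([1 4 -4; 4 4 1; -1 -5 4]) = 17
  − (2) · M_12   where M_12 = det([-5 4 -4; 3 4 1; 6 -5 4]) = 27
  + (5) · M_13   where M_13 = det([-5 1 -4; 3 4 1; 6 -1 4]) = 17
det = (+1)·(-1)·(17) + (-1)·(2)·(27) + (+1)·(5)·(17) = 14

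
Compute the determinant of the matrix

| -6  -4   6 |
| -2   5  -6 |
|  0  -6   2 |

Expand along row 3:
  − (-6) · |-6 6; -2 -6| = −(-6)·(36 − (-12)) = 288
  + 2 · |-6 -4; -2 5| = 2·(-30 − 8) = -76
Sum: (288) + (-76) = 212

The determinant is 212.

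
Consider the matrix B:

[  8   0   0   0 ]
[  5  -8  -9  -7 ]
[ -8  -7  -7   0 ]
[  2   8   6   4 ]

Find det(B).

Expand along row 1 (it has 3 zeros):
  + (8) · M_11   where M_11 = det([-8 -9 -7; -7 -7 0; 8 6 4]) = -126
det = (+1)·(8)·(-126) = -1008

-1008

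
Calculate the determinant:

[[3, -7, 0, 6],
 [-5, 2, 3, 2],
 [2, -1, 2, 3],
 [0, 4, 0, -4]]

Expand along row 4 (it has 2 zeros):
  + (4) · M_42   where M_42 = det([3 0 6; -5 3 2; 2 2 3]) = -81
  + (-4) · M_44   where M_44 = det([3 -7 0; -5 2 3; 2 -1 2]) = -91
det = (+1)·(4)·(-81) + (+1)·(-4)·(-91) = 40

40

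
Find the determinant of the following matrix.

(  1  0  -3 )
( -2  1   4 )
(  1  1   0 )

Expand along column 2:
  + 1 · |1 -3; 1 0| = 1·(0 − (-3)) = 3
  − 1 · |1 -3; -2 4| = −1·(4 − 6) = 2
Sum: (3) + (2) = 5

The determinant is 5.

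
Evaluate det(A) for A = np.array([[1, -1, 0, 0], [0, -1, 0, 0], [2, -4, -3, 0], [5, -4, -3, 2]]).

A is block lower-triangular with a 2×2 block and a 2×2 block on the diagonal, so its determinant equals the product of the determinants of the diagonal blocks.
det of the 2×2 block = -1
det of the 2×2 block = -6
det = (-1)·(-6) = 6

6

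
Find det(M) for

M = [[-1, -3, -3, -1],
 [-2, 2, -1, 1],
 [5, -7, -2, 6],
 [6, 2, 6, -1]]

Expand along row 1:
  + (-1) · M_11   where M_11 = det([2 -1 1; -7 -2 6; 2 6 -1]) = -111
  − (-3) · M_12   where M_12 = det([-2 -1 1; 5 -2 6; 6 6 -1]) = 69
  + (-3) · M_13   where M_13 = det([-2 2 1; 5 -7 6; 6 2 -1]) = 144
  − (-1) · M_14   where M_14 = det([-2 2 -1; 5 -7 -2; 6 2 6]) = -60
det = (+1)·(-1)·(-111) + (-1)·(-3)·(69) + (+1)·(-3)·(144) + (-1)·(-1)·(-60) = -174

|M| = -174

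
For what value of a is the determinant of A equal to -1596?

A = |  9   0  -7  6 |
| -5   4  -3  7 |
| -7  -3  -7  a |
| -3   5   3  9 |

Expanding along the row containing a, det(A) is linear in a: det(A) = (-334)·a + (-2932).
Set (-334)·a + (-2932) = -1596  ⇒  (-334)·a = 1336  ⇒  a = -4.

a = -4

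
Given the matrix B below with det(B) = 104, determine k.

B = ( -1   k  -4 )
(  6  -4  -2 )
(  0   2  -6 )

5

Expanding along the row containing k, det(B) is linear in k: det(B) = (36)·k + (-76).
Set (36)·k + (-76) = 104  ⇒  (36)·k = 180  ⇒  k = 5.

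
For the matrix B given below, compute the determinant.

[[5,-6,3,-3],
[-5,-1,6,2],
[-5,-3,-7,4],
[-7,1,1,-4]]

det(B) = -4238

Expand along row 1:
  + (5) · M_11   where M_11 = det([-1 6 2; -3 -7 4; 1 1 -4]) = -64
  − (-6) · M_12   where M_12 = det([-5 6 2; -5 -7 4; -7 1 -4]) = -516
  + (3) · M_13   where M_13 = det([-5 -1 2; -5 -3 4; -7 1 -4]) = -44
  − (-3) · M_14   where M_14 = det([-5 -1 6; -5 -3 -7; -7 1 1]) = -230
det = (+1)·(5)·(-64) + (-1)·(-6)·(-516) + (+1)·(3)·(-44) + (-1)·(-3)·(-230) = -4238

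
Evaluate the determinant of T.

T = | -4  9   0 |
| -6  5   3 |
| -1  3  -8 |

Expand along row 1:
  + (-4) · |5 3; 3 -8| = (-4)·(-40 − 9) = 196
  − 9 · |-6 3; -1 -8| = −9·(48 − (-3)) = -459
Sum: (196) + (-459) = -263

-263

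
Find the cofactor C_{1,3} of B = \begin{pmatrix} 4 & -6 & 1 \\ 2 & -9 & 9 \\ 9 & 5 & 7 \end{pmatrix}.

Delete row 1 and column 3; the remaining 2×2 submatrix is [2 -9; 9 5].
Its determinant is 2·5 − (-9)·9 = 91.
The cofactor carries sign (−1)^(1+3) = +1, so C_{1,3} = +(91) = 91.

91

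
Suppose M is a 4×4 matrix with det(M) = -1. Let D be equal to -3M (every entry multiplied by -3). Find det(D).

The determinant is -81.

For a 4×4 matrix, det(-3M) = (-3)^4·det(M) = 81·det(M).
det(D) = (81)·(-1) = -81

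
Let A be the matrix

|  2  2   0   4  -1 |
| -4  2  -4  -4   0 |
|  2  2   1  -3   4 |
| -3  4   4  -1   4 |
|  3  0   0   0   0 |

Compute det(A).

Expand along row 5 (it has 4 zeros):
  + (3) · M_51   where M_51 = det([2 0 4 -1; 2 -4 -4 0; 2 1 -3 4; 4 4 -1 4]) = -210
det = (+1)·(3)·(-210) = -630

-630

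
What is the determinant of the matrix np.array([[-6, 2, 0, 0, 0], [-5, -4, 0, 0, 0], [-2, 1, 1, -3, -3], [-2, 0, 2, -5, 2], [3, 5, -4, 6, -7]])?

986

The matrix is block lower-triangular with a 2×2 block and a 3×3 block on the diagonal, so its determinant equals the product of the determinants of the diagonal blocks.
det of the 2×2 block = 34
det of the 3×3 block = 29
det = (34)·(29) = 986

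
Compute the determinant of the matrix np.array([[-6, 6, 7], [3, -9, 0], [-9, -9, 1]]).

Expand along column 3:
  + 7 · |3 -9; -9 -9| = 7·(-27 − 81) = -756
  + 1 · |-6 6; 3 -9| = 1·(54 − 18) = 36
Sum: (-756) + (36) = -720

The determinant is -720.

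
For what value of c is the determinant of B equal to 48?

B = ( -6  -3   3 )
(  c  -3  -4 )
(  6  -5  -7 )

c = 2

Expanding along the column containing c, det(B) is linear in c: det(B) = (-36)·c + (120).
Set (-36)·c + (120) = 48  ⇒  (-36)·c = -72  ⇒  c = 2.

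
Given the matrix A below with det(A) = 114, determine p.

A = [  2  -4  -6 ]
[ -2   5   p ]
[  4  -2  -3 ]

Expanding along the column containing p, det(A) is linear in p: det(A) = (-12)·p + (90).
Set (-12)·p + (90) = 114  ⇒  (-12)·p = 24  ⇒  p = -2.

-2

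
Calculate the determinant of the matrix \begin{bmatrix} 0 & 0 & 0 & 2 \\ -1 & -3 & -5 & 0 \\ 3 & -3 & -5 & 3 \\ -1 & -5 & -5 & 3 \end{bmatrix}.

The determinant is -80.

Expand along row 1 (it has 3 zeros):
  − (2) · M_14   where M_14 = det([-1 -3 -5; 3 -3 -5; -1 -5 -5]) = 40
det = (-1)·(2)·(40) = -80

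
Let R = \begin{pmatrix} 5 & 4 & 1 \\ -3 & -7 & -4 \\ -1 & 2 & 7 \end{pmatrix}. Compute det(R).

The determinant is -118.

Expand along column 1:
  + 5 · |-7 -4; 2 7| = 5·(-49 − (-8)) = -205
  − (-3) · |4 1; 2 7| = −(-3)·(28 − 2) = 78
  + (-1) · |4 1; -7 -4| = (-1)·(-16 − (-7)) = 9
Sum: (-205) + (78) + (9) = -118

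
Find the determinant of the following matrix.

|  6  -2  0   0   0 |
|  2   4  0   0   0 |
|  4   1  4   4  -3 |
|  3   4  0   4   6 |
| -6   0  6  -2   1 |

The matrix is block lower-triangular with a 2×2 block and a 3×3 block on the diagonal, so its determinant equals the product of the determinants of the diagonal blocks.
det of the 2×2 block = 28
det of the 3×3 block = 280
det = (28)·(280) = 7840

7840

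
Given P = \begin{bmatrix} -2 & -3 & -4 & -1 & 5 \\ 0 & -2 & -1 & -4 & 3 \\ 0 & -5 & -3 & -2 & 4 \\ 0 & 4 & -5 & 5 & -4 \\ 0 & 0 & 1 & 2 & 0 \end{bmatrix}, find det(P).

det(P) = 226

Expand along column 1 (it has 4 zeros):
  + (-2) · M_11   where M_11 = det([-2 -1 -4 3; -5 -3 -2 4; 4 -5 5 -4; 0 1 2 0]) = -113
det = (+1)·(-2)·(-113) = 226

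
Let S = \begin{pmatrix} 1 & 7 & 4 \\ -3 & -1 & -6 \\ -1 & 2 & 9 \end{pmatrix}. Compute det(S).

206

Expand along column 1:
  + 1 · |-1 -6; 2 9| = 1·(-9 − (-12)) = 3
  − (-3) · |7 4; 2 9| = −(-3)·(63 − 8) = 165
  + (-1) · |7 4; -1 -6| = (-1)·(-42 − (-4)) = 38
Sum: (3) + (165) + (38) = 206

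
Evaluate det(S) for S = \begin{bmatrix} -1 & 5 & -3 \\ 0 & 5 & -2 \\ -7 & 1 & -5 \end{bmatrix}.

|S| = -12

Expand along row 2:
  + 5 · |-1 -3; -7 -5| = 5·(5 − 21) = -80
  − (-2) · |-1 5; -7 1| = −(-2)·(-1 − (-35)) = 68
Sum: (-80) + (68) = -12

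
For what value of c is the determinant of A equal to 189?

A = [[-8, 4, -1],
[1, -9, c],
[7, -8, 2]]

Expanding along the row containing c, det(A) is linear in c: det(A) = (-36)·c + (81).
Set (-36)·c + (81) = 189  ⇒  (-36)·c = 108  ⇒  c = -3.

c = -3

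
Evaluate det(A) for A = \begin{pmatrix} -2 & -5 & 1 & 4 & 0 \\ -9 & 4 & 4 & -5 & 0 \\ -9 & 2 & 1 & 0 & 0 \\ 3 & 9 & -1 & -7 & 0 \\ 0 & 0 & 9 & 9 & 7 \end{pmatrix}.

|A| = 980

Expand along column 5 (it has 4 zeros):
  + (7) · M_55   where M_55 = det([-2 -5 1 4; -9 4 4 -5; -9 2 1 0; 3 9 -1 -7]) = 140
det = (+1)·(7)·(140) = 980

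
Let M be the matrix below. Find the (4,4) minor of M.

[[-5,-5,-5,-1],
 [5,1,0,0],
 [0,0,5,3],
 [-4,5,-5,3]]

Delete row 4 and column 4; the remaining 3×3 submatrix is [-5 -5 -5; 5 1 0; 0 0 5].
Its determinant is 100.

The minor is 100.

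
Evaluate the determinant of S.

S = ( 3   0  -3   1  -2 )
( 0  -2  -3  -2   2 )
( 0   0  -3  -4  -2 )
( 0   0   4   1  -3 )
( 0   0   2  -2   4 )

S is block upper-triangular with a 2×2 block and a 3×3 block on the diagonal, so its determinant equals the product of the determinants of the diagonal blocks.
det of the 2×2 block = -6
det of the 3×3 block = 114
det = (-6)·(114) = -684

|S| = -684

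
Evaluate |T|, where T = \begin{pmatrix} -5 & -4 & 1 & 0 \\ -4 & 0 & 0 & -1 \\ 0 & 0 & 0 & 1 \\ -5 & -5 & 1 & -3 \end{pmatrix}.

-4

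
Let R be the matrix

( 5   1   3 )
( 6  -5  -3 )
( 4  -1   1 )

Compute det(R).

-16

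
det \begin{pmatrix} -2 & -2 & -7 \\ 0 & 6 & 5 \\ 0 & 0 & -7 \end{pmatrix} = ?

The determinant is 84.

The matrix is upper triangular, so the determinant is the product of the diagonal entries:
det = (-2) · (6) · (-7) = 84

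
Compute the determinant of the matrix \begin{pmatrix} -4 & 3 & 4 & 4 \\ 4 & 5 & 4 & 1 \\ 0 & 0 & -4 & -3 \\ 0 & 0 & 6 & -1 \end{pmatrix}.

-704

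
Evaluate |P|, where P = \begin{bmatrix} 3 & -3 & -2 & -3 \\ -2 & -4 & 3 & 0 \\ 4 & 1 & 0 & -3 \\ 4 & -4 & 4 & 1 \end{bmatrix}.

Expand along row 2 (it has 1 zero):
  − (-2) · M_21   where M_21 = det([-3 -2 -3; 1 0 -3; -4 4 1]) = -70
  + (-4) · M_22   where M_22 = det([3 -2 -3; 4 0 -3; 4 4 1]) = 20
  − (3) · M_23   where M_23 = det([3 -3 -3; 4 1 -3; 4 -4 1]) = 75
det = (-1)·(-2)·(-70) + (+1)·(-4)·(20) + (-1)·(3)·(75) = -445

The determinant is -445.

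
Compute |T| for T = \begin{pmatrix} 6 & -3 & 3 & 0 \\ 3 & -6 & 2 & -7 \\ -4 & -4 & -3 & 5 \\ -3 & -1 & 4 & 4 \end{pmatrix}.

The determinant is 2376.

Expand along row 1 (it has 1 zero):
  + (6) · M_11   where M_11 = det([-6 2 -7; -4 -3 5; -1 4 4]) = 347
  − (-3) · M_12   where M_12 = det([3 2 -7; -4 -3 5; -3 4 4]) = 81
  + (3) · M_13   where M_13 = det([3 -6 -7; -4 -4 5; -3 -1 4]) = 17
det = (+1)·(6)·(347) + (-1)·(-3)·(81) + (+1)·(3)·(17) = 2376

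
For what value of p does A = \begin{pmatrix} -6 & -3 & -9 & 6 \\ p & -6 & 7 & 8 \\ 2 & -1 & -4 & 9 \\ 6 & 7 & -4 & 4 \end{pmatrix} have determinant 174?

Expanding along the row containing p, det(A) is linear in p: det(A) = (471)·p + (-2652).
Set (471)·p + (-2652) = 174  ⇒  (471)·p = 2826  ⇒  p = 6.

6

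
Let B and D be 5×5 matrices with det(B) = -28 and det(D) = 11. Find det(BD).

det(BD) = det(B)·det(D) = (-28)·(11) = -308

The determinant is -308.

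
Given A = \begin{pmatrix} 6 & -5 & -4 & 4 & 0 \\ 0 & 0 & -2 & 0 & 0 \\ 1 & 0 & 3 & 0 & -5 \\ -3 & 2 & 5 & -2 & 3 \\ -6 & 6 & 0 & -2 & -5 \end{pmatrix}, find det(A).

|A| = -4

Expand along row 2 (it has 4 zeros):
  − (-2) · M_23   where M_23 = det([6 -5 4 0; 1 0 0 -5; -3 2 -2 3; -6 6 -2 -5]) = -2
det = (-1)·(-2)·(-2) = -4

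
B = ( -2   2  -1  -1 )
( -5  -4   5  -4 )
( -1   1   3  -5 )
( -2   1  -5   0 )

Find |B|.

The determinant is -318.

Expand along row 4 (it has 1 zero):
  − (-2) · M_41   where M_41 = det([2 -1 -1; -4 5 -4; 1 3 -5]) = 15
  + (1) · M_42   where M_42 = det([-2 -1 -1; -5 5 -4; -1 3 -5]) = 57
  − (-5) · M_43   where M_43 = det([-2 2 -1; -5 -4 -4; -1 1 -5]) = -81
det = (-1)·(-2)·(15) + (+1)·(1)·(57) + (-1)·(-5)·(-81) = -318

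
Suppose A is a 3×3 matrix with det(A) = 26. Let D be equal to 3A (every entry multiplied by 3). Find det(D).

For a 3×3 matrix, det(3A) = 3^3·det(A) = 27·det(A).
det(D) = (27)·(26) = 702

|D| = 702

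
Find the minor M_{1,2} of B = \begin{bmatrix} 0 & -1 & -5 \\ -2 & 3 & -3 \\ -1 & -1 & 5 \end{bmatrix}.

Delete row 1 and column 2; the remaining 2×2 submatrix is [-2 -3; -1 5].
Its determinant is (-2)·5 − (-3)·(-1) = -13.

-13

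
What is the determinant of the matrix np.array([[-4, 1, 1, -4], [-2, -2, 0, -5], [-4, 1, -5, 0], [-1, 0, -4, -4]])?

330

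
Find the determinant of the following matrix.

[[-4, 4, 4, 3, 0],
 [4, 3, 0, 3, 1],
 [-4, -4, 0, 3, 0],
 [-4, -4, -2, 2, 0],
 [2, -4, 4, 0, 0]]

The determinant is -128.

Expand along column 5 (it has 4 zeros):
  − (1) · M_25   where M_25 = det([-4 4 4 3; -4 -4 0 3; -4 -4 -2 2; 2 -4 4 0]) = 128
det = (-1)·(1)·(128) = -128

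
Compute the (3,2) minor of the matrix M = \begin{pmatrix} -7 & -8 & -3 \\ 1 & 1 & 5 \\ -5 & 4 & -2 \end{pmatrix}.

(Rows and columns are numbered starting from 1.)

Delete row 3 and column 2; the remaining 2×2 submatrix is [-7 -3; 1 5].
Its determinant is (-7)·5 − (-3)·1 = -32.

-32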